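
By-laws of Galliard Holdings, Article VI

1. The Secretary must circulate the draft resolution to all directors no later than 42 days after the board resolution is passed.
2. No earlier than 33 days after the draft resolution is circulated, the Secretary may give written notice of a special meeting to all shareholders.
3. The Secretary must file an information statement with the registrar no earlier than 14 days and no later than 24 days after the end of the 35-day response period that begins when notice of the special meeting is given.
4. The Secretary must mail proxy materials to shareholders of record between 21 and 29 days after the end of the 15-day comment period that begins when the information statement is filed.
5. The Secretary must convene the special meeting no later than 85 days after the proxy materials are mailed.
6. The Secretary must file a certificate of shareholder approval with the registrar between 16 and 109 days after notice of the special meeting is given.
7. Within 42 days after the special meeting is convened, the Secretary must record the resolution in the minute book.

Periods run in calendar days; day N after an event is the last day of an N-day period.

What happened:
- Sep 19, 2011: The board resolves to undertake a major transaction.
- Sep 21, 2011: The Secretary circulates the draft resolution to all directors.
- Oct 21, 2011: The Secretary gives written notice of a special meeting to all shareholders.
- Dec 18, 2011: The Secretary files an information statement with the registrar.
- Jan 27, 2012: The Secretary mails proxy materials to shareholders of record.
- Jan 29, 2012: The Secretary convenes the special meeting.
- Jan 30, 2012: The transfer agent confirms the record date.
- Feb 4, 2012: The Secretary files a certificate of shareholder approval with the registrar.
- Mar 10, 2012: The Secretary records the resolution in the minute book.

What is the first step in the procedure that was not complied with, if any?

Step 1 — counting 42 days from Sep 19, 2011 (when the board resolution is passed) gives a deadline of Oct 31, 2011; done Sep 21, 2011 — timely.
Step 2 — must wait 33 days from Sep 21, 2011 (when the draft resolution is circulated), so not before Oct 24, 2011; acted on Oct 21, 2011, 3 days prematurely.
The procedure was therefore not followed at step 2.

Step 2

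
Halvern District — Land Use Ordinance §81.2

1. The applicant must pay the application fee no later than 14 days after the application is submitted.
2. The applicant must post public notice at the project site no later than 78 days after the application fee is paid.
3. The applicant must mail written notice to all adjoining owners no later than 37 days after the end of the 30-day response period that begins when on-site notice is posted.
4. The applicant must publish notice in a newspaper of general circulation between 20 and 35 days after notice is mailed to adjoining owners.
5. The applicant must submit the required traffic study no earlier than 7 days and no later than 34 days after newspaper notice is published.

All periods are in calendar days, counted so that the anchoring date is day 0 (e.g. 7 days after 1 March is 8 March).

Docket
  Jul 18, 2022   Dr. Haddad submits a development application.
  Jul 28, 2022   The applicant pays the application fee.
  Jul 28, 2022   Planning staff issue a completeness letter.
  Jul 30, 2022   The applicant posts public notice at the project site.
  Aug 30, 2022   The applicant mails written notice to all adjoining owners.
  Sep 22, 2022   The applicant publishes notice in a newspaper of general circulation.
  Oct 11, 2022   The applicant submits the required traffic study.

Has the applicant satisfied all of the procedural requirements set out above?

Step 1 — counting 14 days from Jul 18, 2022 (when the application is submitted) gives a deadline of Aug 1, 2022; done Jul 28, 2022 — timely.
Step 2 — counting 78 days from Jul 28, 2022 (when the application fee is paid) gives a deadline of Oct 14, 2022; Jul 30, 2022 is within that limit.
Step 3 — counting 37 days from Aug 29, 2022 (end of the 30-day response period, which began when on-site notice is posted on Jul 30, 2022) gives a deadline of Oct 5, 2022; completed Aug 30, 2022, before the deadline.
Step 4 — 20 and 35 days from Aug 30, 2022 (when notice is mailed to adjoining owners) are Sep 19, 2022 and Oct 4, 2022 respectively; done Sep 22, 2022, which is between those dates.
Step 5 — 7 and 34 days from Sep 22, 2022 (when newspaper notice is published) are Sep 29, 2022 and Oct 26, 2022 respectively; Oct 11, 2022 falls inside that range.

Yes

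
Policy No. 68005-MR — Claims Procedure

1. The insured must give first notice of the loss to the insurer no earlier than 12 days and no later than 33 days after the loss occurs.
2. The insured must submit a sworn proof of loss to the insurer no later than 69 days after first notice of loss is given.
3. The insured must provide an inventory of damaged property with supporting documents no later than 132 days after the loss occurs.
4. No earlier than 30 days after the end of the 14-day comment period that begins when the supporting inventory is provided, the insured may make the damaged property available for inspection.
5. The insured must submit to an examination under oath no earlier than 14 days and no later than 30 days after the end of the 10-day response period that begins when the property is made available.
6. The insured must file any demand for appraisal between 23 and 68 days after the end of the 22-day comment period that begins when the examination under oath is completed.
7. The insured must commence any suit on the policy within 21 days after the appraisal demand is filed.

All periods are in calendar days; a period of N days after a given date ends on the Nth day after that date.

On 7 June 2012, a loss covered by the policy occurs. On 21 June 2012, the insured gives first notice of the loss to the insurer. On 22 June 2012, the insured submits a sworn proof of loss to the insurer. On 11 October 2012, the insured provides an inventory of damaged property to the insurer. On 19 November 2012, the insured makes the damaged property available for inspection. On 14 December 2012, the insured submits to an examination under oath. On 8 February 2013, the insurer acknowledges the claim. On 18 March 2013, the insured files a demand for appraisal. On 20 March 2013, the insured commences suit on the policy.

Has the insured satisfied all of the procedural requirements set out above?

No

(1) the permitted window runs from 7 June 2012 + 12 = 19 June 2012 to 7 June 2012 + 33 = 10 July 2012; done 21 June 2012 — within the window.
(2) due by 21 June 2012 + 69 days = 29 August 2012; done 22 June 2012 — timely.
(3) due by 7 June 2012 + 132 days = 17 October 2012; done 11 October 2012 — timely.
(4) permitted from 25 October 2012 + 30 days = 24 November 2012 onward; acted on 19 November 2012, 5 days prematurely.
That is the first point of non-compliance.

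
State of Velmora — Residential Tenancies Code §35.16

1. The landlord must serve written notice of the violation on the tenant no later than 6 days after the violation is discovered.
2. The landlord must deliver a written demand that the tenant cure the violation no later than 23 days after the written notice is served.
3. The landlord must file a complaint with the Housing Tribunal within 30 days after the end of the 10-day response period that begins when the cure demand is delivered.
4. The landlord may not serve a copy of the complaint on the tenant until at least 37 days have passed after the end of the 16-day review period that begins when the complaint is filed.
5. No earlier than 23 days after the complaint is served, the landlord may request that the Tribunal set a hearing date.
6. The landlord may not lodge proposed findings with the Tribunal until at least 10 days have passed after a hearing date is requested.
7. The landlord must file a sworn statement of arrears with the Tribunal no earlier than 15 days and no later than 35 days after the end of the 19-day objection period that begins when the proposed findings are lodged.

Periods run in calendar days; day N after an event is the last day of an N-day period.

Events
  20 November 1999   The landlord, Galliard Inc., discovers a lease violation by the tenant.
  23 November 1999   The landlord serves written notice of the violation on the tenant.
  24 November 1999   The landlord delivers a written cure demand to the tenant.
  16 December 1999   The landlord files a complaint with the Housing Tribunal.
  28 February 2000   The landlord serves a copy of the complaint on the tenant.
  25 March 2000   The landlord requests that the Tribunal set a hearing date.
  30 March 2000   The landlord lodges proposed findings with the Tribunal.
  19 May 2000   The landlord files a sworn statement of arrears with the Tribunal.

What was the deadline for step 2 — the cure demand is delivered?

Step 2 runs from 23 November 1999, when the written notice is served. 23 days after 23 November 1999 is 16 December 1999.

16 December 1999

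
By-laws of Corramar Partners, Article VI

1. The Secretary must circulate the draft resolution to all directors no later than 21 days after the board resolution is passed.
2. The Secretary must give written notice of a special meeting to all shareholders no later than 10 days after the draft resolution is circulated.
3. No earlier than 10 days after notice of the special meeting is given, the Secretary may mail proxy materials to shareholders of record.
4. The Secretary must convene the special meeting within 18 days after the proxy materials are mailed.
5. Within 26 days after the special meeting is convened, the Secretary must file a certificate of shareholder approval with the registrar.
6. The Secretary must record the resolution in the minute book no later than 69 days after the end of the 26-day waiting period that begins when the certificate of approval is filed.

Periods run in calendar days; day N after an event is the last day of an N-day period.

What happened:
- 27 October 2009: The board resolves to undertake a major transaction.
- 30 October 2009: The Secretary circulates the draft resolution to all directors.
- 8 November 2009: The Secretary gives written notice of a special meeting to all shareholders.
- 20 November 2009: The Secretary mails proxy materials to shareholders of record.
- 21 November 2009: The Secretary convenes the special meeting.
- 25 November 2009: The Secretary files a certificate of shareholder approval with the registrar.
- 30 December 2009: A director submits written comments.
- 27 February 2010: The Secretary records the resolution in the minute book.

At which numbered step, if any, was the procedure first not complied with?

(1) due by 27 October 2009 + 21 days = 17 November 2009; done 30 October 2009 — timely.
(2) due by 30 October 2009 + 10 days = 9 November 2009; completed 8 November 2009, before the deadline.
(3) permitted from 8 November 2009 + 10 days = 18 November 2009 onward; 20 November 2009 is on or after that date.
(4) due by 20 November 2009 + 18 days = 8 December 2009; completed 21 November 2009, before the deadline.
(5) due by 21 November 2009 + 26 days = 17 December 2009; 25 November 2009 is within that limit.
(6) due by 21 December 2009 + 69 days = 28 February 2010; completed 27 February 2010, before the deadline.

None — every step was satisfied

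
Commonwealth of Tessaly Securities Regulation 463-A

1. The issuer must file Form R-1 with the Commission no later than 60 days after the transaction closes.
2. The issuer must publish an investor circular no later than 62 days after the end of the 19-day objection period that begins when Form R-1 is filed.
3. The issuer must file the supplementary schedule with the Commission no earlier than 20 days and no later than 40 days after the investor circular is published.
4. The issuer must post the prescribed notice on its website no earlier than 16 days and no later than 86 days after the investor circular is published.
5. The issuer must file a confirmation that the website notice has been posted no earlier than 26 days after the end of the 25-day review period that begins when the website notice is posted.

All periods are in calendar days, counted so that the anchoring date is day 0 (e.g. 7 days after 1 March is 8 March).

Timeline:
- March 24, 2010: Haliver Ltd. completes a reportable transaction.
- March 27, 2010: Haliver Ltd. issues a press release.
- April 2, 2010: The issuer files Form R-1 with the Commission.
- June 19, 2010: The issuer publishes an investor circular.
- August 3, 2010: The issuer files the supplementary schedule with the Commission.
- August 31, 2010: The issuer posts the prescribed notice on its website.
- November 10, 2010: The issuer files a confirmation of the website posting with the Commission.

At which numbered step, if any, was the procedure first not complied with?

Step 3

Step 1 — counting 60 days from March 24, 2010 (when the transaction closes) gives a deadline of May 23, 2010; done April 2, 2010 — timely.
Step 2 — counting 62 days from April 21, 2010 (end of the 19-day objection period, which began when Form R-1 is filed on April 2, 2010) gives a deadline of June 22, 2010; completed June 19, 2010, before the deadline.
Step 3 — 20 and 40 days from June 19, 2010 (when the investor circular is published) are July 9, 2010 and July 29, 2010 respectively; August 3, 2010 is 5 days past the end of the window.
That is the first point of non-compliance.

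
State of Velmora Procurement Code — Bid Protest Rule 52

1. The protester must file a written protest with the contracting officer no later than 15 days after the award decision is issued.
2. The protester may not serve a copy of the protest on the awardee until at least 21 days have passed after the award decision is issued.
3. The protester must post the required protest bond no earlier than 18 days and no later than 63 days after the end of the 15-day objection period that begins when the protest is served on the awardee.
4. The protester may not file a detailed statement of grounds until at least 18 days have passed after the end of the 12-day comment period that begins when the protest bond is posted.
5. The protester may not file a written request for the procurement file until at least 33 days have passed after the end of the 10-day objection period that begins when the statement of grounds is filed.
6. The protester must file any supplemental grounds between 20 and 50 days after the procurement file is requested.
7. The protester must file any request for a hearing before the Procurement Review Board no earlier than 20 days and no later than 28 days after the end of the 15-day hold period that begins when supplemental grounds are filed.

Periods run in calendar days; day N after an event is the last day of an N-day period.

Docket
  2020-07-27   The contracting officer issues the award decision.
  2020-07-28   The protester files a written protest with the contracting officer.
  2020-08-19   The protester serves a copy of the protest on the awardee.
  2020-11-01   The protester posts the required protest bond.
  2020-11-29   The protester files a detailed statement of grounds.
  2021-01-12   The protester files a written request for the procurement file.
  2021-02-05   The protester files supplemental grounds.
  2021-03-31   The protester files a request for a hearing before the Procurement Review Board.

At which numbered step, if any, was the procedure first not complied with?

Step 4

Step 1 — counting 15 days from 2020-07-27 (when the award decision is issued) gives a deadline of 2020-08-11; done 2020-07-28 — timely.
Step 2 — must wait 21 days from 2020-07-27 (when the award decision is issued), so not before 2020-08-17; done 2020-08-19 — permitted.
Step 3 — 18 and 63 days from 2020-09-03 (end of the 15-day objection period, which began when the protest is served on the awardee on 2020-08-19) are 2020-09-21 and 2020-11-05 respectively; done 2020-11-01, which is between those dates.
Step 4 — must wait 18 days from 2020-11-13 (end of the 12-day comment period, which began when the protest bond is posted on 2020-11-01), so not before 2020-12-01; done 2020-11-29 — 2 days too early.
The analysis stops there.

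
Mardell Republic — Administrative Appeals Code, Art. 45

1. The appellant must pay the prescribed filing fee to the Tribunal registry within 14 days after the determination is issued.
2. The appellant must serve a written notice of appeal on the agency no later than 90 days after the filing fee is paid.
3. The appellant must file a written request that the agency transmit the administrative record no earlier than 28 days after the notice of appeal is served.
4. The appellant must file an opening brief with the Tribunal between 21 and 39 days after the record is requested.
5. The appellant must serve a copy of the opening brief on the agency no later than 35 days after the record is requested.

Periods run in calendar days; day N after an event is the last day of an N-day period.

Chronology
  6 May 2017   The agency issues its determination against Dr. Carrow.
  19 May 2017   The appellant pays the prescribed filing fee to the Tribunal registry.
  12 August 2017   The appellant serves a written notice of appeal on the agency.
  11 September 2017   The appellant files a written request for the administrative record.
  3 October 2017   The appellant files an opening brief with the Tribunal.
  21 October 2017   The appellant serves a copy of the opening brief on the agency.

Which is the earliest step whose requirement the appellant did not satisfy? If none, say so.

Step 1 — counting 14 days from 6 May 2017 (when the determination is issued) gives a deadline of 20 May 2017; completed 19 May 2017, before the deadline.
Step 2 — counting 90 days from 19 May 2017 (when the filing fee is paid) gives a deadline of 17 August 2017; completed 12 August 2017, before the deadline.
Step 3 — must wait 28 days from 12 August 2017 (when the notice of appeal is served), so not before 9 September 2017; 11 September 2017 is on or after that date.
Step 4 — 21 and 39 days from 11 September 2017 (when the record is requested) are 2 October 2017 and 20 October 2017 respectively; done 3 October 2017, which is between those dates.
Step 5 — counting 35 days from 11 September 2017 (when the record is requested) gives a deadline of 16 October 2017; not done until 21 October 2017, 5 days after the deadline.
The analysis stops there.

Step 5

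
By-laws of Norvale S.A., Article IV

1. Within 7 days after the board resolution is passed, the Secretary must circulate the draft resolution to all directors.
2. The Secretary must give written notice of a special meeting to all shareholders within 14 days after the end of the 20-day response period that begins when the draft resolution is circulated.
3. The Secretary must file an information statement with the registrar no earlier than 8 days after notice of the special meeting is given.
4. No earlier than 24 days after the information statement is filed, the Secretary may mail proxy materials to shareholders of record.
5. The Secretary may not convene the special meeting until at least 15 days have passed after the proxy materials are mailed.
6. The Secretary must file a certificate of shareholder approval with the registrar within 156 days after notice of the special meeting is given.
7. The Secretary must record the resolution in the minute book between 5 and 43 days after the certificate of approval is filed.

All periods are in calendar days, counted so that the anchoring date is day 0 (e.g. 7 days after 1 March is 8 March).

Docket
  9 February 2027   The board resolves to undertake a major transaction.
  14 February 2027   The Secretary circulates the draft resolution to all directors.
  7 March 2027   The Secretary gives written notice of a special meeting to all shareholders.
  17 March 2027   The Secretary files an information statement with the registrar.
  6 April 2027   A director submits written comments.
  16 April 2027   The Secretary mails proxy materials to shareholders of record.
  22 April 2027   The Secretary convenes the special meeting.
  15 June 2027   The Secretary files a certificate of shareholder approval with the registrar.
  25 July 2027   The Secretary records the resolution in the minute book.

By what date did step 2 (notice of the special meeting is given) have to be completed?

20 March 2027

The draft resolution is circulated on 14 February 2027; the 20-day response period therefore ends 6 March 2027, and step 2 runs from that date. 14 days after 6 March 2027 is 20 March 2027.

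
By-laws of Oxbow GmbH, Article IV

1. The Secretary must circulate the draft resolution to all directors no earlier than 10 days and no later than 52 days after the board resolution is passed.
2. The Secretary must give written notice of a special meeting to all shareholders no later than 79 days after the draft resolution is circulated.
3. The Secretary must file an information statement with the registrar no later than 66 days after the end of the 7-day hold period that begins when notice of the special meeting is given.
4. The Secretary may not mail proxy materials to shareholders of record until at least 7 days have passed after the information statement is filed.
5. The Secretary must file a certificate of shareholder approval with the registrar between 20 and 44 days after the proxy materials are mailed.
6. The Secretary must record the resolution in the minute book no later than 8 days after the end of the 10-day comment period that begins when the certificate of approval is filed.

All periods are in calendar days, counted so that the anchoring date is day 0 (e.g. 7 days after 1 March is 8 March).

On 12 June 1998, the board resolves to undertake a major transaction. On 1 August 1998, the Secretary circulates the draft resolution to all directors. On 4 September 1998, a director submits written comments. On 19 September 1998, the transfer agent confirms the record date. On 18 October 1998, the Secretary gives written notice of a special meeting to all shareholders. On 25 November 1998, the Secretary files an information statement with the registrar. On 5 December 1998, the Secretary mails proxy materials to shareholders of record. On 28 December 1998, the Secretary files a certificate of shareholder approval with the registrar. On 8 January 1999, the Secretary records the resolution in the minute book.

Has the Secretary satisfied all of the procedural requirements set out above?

Yes

Step 1: the window is 10–52 days after 12 June 1998 (when the board resolution is passed), so 22 June 1998 through 3 August 1998; 1 August 1998 falls inside that range.
Step 2: 79 days after 1 August 1998 (when the draft resolution is circulated) is 19 October 1998; done 18 October 1998 — timely.
Step 3: 66 days after 25 October 1998 (end of the 7-day hold period, which began when notice of the special meeting is given on 18 October 1998) is 30 December 1998; done 25 November 1998 — timely.
Step 4: the earliest permitted date is 7 days after 25 November 1998 (when the information statement is filed), i.e. 2 December 1998; done 5 December 1998 — permitted.
Step 5: the window is 20–44 days after 5 December 1998 (when the proxy materials are mailed), so 25 December 1998 through 18 January 1999; done 28 December 1998, which is between those dates.
Step 6: 8 days after 7 January 1999 (end of the 10-day comment period, which began when the certificate of approval is filed on 28 December 1998) is 15 January 1999; completed 8 January 1999, before the deadline.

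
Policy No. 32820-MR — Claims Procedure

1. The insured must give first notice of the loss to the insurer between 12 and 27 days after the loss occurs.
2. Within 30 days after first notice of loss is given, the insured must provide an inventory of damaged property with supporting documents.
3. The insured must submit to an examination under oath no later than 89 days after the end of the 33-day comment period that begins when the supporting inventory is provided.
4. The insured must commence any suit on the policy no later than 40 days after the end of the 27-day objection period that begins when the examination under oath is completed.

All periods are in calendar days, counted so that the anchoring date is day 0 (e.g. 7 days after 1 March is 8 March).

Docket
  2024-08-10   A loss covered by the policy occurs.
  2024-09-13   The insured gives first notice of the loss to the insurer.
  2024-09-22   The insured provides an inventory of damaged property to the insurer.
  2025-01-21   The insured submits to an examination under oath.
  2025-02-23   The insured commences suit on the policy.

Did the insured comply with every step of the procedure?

No

(1) the permitted window runs from 2024-08-10 + 12 = 2024-08-22 to 2024-08-10 + 27 = 2024-09-06; 2024-09-13 is 7 days past the end of the window.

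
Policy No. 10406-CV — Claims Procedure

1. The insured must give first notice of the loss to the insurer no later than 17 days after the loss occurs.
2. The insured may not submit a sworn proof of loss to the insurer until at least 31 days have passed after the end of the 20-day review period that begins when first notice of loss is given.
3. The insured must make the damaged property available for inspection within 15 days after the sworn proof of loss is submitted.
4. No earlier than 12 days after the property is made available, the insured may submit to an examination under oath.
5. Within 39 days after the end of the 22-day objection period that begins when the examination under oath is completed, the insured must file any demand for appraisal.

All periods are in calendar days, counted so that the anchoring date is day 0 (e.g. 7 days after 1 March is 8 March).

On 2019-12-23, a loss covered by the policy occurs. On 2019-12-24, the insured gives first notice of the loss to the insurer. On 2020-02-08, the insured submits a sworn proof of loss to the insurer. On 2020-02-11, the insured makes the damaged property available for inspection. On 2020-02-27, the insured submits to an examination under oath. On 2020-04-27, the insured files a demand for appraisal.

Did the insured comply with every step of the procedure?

No

Step 1: 17 days after 2019-12-23 (when the loss occurs) is 2020-01-09; completed 2019-12-24, before the deadline.
Step 2: the earliest permitted date is 31 days after 2020-01-13 (end of the 20-day review period, which began when first notice of loss is given on 2019-12-24), i.e. 2020-02-13; acted on 2020-02-08, 5 days prematurely.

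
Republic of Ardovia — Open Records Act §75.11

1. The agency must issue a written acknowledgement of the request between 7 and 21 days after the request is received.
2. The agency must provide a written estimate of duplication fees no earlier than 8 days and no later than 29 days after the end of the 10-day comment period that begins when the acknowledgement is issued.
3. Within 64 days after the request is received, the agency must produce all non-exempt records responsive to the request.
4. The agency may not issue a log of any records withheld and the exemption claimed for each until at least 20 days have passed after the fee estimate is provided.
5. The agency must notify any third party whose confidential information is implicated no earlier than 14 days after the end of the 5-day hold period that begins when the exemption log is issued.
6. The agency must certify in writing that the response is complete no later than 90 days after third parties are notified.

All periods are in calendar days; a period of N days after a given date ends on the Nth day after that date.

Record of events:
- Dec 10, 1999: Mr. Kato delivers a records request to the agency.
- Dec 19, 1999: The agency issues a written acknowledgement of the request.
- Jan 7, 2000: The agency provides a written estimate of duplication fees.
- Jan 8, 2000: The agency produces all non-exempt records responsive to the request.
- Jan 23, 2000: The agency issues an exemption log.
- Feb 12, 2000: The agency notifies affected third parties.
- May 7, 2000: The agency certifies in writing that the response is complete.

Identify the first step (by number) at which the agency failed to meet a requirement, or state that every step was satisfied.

Step 1 — 7 and 21 days from Dec 10, 1999 (when the request is received) are Dec 17, 1999 and Dec 31, 1999 respectively; done Dec 19, 1999 — within the window.
Step 2 — 8 and 29 days from Dec 29, 1999 (end of the 10-day comment period, which began when the acknowledgement is issued on Dec 19, 1999) are Jan 6, 2000 and Jan 27, 2000 respectively; Jan 7, 2000 falls inside that range.
Step 3 — counting 64 days from Dec 10, 1999 (when the request is received) gives a deadline of Feb 12, 2000; Jan 8, 2000 is within that limit.
Step 4 — must wait 20 days from Jan 7, 2000 (when the fee estimate is provided), so not before Jan 27, 2000; acted on Jan 23, 2000, 4 days prematurely.
The procedure was therefore not followed at step 4.

Step 4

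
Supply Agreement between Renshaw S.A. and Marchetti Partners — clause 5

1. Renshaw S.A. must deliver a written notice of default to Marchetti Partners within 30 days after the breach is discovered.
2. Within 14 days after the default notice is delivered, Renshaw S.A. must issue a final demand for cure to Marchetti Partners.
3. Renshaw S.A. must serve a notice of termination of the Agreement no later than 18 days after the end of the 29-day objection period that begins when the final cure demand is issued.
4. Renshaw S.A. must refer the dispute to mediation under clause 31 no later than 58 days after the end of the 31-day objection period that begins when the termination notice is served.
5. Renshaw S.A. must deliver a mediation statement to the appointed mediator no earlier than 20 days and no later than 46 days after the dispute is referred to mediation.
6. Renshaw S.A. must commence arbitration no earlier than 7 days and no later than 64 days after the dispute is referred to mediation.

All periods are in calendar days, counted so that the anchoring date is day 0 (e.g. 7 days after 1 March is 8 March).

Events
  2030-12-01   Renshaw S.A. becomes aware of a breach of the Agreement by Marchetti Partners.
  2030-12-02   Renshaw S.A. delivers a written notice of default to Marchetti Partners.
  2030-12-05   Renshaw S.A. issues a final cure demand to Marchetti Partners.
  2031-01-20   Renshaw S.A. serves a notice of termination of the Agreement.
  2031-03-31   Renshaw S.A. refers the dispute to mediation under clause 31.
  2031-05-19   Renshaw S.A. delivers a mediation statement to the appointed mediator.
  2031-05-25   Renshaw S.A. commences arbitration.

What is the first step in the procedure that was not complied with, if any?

Step 5

Step 1: 30 days after 2030-12-01 (when the breach is discovered) is 2030-12-31; completed 2030-12-02, before the deadline.
Step 2: 14 days after 2030-12-02 (when the default notice is delivered) is 2030-12-16; completed 2030-12-05, before the deadline.
Step 3: 18 days after 2031-01-03 (end of the 29-day objection period, which began when the final cure demand is issued on 2030-12-05) is 2031-01-21; 2031-01-20 is within that limit.
Step 4: 58 days after 2031-02-20 (end of the 31-day objection period, which began when the termination notice is served on 2031-01-20) is 2031-04-19; 2031-03-31 is within that limit.
Step 5: the window is 20–46 days after 2031-03-31 (when the dispute is referred to mediation), so 2031-04-20 through 2031-05-16; done 2031-05-19 — 3 days after the window closed.
The analysis stops there.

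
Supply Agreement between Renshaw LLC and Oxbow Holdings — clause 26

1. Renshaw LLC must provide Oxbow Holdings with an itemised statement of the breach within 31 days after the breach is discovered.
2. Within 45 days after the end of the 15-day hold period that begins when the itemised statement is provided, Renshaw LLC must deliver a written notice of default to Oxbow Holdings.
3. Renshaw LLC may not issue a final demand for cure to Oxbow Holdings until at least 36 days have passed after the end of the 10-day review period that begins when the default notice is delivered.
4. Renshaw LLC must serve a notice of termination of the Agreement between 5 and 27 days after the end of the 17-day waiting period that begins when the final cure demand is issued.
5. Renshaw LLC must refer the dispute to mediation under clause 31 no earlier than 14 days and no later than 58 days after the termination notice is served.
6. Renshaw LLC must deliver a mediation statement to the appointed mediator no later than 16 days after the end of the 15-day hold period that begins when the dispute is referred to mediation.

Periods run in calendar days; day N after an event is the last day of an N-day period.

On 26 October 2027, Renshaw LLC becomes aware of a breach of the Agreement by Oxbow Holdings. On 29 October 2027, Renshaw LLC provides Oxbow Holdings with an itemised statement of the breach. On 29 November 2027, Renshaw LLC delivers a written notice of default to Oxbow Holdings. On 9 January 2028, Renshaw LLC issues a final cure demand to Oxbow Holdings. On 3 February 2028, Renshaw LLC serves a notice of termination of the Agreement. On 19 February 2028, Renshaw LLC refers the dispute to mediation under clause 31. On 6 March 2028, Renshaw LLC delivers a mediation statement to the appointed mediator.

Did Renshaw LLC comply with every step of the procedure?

Step 1 — counting 31 days from 26 October 2027 (when the breach is discovered) gives a deadline of 26 November 2027; done 29 October 2027 — timely.
Step 2 — counting 45 days from 13 November 2027 (end of the 15-day hold period, which began when the itemised statement is provided on 29 October 2027) gives a deadline of 28 December 2027; done 29 November 2027 — timely.
Step 3 — must wait 36 days from 9 December 2027 (end of the 10-day review period, which began when the default notice is delivered on 29 November 2027), so not before 14 January 2028; 9 January 2028 is 5 days before the earliest permitted date.

No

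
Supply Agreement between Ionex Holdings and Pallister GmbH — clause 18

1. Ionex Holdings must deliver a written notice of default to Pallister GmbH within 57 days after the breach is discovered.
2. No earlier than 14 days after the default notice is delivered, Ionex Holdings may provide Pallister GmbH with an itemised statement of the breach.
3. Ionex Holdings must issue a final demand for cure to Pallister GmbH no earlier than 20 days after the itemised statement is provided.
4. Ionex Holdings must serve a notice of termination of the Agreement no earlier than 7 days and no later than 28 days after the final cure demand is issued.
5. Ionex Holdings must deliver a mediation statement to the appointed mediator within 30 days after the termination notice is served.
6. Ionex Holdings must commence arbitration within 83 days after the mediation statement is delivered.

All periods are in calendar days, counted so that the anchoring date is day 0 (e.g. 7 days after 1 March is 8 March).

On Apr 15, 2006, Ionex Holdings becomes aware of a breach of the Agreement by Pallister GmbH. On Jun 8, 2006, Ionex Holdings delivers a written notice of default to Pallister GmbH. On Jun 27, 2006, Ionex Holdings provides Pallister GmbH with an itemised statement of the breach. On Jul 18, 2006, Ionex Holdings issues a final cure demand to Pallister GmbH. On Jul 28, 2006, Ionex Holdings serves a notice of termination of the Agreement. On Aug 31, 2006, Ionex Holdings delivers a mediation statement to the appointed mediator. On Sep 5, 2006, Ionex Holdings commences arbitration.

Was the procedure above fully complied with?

Step 1 — counting 57 days from Apr 15, 2006 (when the breach is discovered) gives a deadline of Jun 11, 2006; completed Jun 8, 2006, before the deadline.
Step 2 — must wait 14 days from Jun 8, 2006 (when the default notice is delivered), so not before Jun 22, 2006; Jun 27, 2006 is on or after that date.
Step 3 — must wait 20 days from Jun 27, 2006 (when the itemised statement is provided), so not before Jul 17, 2006; done Jul 18, 2006, after the minimum wait.
Step 4 — 7 and 28 days from Jul 18, 2006 (when the final cure demand is issued) are Jul 25, 2006 and Aug 15, 2006 respectively; done Jul 28, 2006 — within the window.
Step 5 — counting 30 days from Jul 28, 2006 (when the termination notice is served) gives a deadline of Aug 27, 2006; done Aug 31, 2006 — 4 days late.
The analysis stops there.

No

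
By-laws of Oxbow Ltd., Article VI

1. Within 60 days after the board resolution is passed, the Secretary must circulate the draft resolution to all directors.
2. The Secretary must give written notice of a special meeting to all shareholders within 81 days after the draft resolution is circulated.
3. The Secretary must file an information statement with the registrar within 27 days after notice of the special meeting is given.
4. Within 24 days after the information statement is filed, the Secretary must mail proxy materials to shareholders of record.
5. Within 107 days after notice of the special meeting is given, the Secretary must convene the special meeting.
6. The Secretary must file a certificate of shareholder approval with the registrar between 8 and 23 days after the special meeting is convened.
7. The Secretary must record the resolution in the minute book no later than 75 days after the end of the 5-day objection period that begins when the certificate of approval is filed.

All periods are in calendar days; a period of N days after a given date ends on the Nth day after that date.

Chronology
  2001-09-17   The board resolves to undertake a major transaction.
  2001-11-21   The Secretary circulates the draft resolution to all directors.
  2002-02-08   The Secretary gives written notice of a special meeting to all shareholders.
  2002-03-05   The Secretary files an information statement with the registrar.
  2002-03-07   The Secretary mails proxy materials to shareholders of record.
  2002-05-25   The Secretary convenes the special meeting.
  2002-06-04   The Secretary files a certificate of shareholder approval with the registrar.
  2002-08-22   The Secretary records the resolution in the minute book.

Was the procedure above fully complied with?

(1) due by 2001-09-17 + 60 days = 2001-11-16; done 2001-11-21 — 5 days late.
The procedure was therefore not followed at step 1.

No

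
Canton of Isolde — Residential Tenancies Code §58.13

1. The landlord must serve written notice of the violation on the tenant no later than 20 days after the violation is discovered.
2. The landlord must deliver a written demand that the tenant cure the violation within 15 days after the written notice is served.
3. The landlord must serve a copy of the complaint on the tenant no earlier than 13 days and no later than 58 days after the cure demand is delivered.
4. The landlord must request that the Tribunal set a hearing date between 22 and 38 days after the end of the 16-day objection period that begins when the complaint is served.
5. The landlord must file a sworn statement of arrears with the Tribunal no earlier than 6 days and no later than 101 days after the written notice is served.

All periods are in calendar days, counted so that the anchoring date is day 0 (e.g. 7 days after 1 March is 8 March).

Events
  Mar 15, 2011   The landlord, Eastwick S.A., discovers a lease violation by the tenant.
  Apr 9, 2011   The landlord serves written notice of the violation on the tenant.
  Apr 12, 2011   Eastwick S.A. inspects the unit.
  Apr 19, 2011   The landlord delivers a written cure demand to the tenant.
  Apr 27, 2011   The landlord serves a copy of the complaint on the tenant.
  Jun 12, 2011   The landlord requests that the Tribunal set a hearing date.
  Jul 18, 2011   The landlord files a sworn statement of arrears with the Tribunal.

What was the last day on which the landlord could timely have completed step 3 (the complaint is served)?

Jun 16, 2011

Step 3 runs from Apr 19, 2011, when the cure demand is delivered. The window is 13–58 days after Apr 19, 2011; it closes on Jun 16, 2011.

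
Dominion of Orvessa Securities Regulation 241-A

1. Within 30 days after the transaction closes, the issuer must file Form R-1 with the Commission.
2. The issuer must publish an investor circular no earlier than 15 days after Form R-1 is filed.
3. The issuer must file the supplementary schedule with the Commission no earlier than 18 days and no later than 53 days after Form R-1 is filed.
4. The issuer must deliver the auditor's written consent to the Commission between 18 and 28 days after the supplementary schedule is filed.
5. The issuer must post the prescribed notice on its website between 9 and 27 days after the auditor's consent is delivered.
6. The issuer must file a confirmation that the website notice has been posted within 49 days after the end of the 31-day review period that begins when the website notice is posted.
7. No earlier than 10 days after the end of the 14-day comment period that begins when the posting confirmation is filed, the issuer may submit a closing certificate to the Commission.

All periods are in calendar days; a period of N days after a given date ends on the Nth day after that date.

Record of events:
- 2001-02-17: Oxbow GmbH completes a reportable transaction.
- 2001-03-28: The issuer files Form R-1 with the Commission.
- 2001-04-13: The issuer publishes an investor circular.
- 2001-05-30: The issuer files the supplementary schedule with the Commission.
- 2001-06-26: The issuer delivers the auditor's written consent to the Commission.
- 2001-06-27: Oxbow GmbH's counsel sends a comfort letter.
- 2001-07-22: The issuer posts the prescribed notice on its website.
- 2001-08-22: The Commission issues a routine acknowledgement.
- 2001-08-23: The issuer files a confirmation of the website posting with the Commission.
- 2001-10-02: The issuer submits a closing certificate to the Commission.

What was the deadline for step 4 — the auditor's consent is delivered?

Step 4 runs from 2001-05-30, when the supplementary schedule is filed. The window is 18–28 days after 2001-05-30; it closes on 2001-06-27.

2001-06-27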